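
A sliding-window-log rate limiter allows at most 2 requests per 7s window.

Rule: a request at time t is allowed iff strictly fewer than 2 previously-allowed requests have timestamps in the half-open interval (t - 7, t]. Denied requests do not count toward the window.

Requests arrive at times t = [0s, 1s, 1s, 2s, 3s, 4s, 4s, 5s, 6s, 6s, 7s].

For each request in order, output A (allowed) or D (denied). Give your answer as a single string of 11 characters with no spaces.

Tracking allowed requests in the window:
  req#1 t=0s: ALLOW
  req#2 t=1s: ALLOW
  req#3 t=1s: DENY
  req#4 t=2s: DENY
  req#5 t=3s: DENY
  req#6 t=4s: DENY
  req#7 t=4s: DENY
  req#8 t=5s: DENY
  req#9 t=6s: DENY
  req#10 t=6s: DENY
  req#11 t=7s: ALLOW

Answer: AADDDDDDDDA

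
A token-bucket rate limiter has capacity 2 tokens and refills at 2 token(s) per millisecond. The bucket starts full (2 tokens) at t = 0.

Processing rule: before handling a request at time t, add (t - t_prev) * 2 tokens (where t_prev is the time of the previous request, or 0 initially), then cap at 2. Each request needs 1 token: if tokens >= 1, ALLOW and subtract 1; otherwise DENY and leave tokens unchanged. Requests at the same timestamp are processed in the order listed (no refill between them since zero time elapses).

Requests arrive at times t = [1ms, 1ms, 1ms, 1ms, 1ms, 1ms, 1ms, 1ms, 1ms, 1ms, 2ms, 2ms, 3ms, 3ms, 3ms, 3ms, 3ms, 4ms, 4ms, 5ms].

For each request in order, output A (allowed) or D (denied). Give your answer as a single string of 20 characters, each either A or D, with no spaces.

Answer: AADDDDDDDDAAAADDDAAA

Derivation:
Simulating step by step:
  req#1 t=1ms: ALLOW
  req#2 t=1ms: ALLOW
  req#3 t=1ms: DENY
  req#4 t=1ms: DENY
  req#5 t=1ms: DENY
  req#6 t=1ms: DENY
  req#7 t=1ms: DENY
  req#8 t=1ms: DENY
  req#9 t=1ms: DENY
  req#10 t=1ms: DENY
  req#11 t=2ms: ALLOW
  req#12 t=2ms: ALLOW
  req#13 t=3ms: ALLOW
  req#14 t=3ms: ALLOW
  req#15 t=3ms: DENY
  req#16 t=3ms: DENY
  req#17 t=3ms: DENY
  req#18 t=4ms: ALLOW
  req#19 t=4ms: ALLOW
  req#20 t=5ms: ALLOW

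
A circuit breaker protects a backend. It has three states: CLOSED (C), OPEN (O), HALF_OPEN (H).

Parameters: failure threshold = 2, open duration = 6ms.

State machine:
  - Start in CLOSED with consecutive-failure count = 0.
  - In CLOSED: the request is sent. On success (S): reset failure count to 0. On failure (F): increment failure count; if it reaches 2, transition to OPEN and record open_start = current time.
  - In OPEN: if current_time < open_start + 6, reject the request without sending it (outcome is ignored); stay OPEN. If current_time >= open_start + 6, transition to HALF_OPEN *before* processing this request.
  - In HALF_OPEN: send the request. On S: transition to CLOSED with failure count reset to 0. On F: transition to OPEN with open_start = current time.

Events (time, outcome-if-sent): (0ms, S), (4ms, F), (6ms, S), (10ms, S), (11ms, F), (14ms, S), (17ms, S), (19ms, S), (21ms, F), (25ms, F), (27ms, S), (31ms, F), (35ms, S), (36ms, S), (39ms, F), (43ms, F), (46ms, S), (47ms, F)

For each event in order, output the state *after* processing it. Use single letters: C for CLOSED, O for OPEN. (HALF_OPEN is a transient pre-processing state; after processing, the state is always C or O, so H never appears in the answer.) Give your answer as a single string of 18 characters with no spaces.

State after each event:
  event#1 t=0ms outcome=S: state=CLOSED
  event#2 t=4ms outcome=F: state=CLOSED
  event#3 t=6ms outcome=S: state=CLOSED
  event#4 t=10ms outcome=S: state=CLOSED
  event#5 t=11ms outcome=F: state=CLOSED
  event#6 t=14ms outcome=S: state=CLOSED
  event#7 t=17ms outcome=S: state=CLOSED
  event#8 t=19ms outcome=S: state=CLOSED
  event#9 t=21ms outcome=F: state=CLOSED
  event#10 t=25ms outcome=F: state=OPEN
  event#11 t=27ms outcome=S: state=OPEN
  event#12 t=31ms outcome=F: state=OPEN
  event#13 t=35ms outcome=S: state=OPEN
  event#14 t=36ms outcome=S: state=OPEN
  event#15 t=39ms outcome=F: state=OPEN
  event#16 t=43ms outcome=F: state=OPEN
  event#17 t=46ms outcome=S: state=CLOSED
  event#18 t=47ms outcome=F: state=CLOSED

Answer: CCCCCCCCCOOOOOOOCC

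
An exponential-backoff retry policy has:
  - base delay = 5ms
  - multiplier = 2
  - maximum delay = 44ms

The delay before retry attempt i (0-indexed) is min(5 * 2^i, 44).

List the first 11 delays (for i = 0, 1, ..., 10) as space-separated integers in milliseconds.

Computing each delay:
  i=0: min(5*2^0, 44) = 5
  i=1: min(5*2^1, 44) = 10
  i=2: min(5*2^2, 44) = 20
  i=3: min(5*2^3, 44) = 40
  i=4: min(5*2^4, 44) = 44
  i=5: min(5*2^5, 44) = 44
  i=6: min(5*2^6, 44) = 44
  i=7: min(5*2^7, 44) = 44
  i=8: min(5*2^8, 44) = 44
  i=9: min(5*2^9, 44) = 44
  i=10: min(5*2^10, 44) = 44

Answer: 5 10 20 40 44 44 44 44 44 44 44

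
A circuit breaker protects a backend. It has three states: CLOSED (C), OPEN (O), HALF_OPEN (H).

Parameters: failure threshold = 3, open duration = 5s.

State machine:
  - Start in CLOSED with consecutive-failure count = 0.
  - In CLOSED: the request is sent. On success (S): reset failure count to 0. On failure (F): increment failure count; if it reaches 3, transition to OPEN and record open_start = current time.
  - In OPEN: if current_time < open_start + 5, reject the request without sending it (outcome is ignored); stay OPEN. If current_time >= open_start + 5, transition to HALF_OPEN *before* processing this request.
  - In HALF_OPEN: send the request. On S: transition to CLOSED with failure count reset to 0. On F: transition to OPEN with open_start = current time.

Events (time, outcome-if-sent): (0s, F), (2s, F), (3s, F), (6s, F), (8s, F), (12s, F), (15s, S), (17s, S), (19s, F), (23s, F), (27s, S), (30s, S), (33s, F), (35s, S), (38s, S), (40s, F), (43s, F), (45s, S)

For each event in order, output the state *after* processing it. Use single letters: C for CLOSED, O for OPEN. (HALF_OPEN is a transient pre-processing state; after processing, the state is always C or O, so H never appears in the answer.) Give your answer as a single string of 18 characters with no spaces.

State after each event:
  event#1 t=0s outcome=F: state=CLOSED
  event#2 t=2s outcome=F: state=CLOSED
  event#3 t=3s outcome=F: state=OPEN
  event#4 t=6s outcome=F: state=OPEN
  event#5 t=8s outcome=F: state=OPEN
  event#6 t=12s outcome=F: state=OPEN
  event#7 t=15s outcome=S: state=CLOSED
  event#8 t=17s outcome=S: state=CLOSED
  event#9 t=19s outcome=F: state=CLOSED
  event#10 t=23s outcome=F: state=CLOSED
  event#11 t=27s outcome=S: state=CLOSED
  event#12 t=30s outcome=S: state=CLOSED
  event#13 t=33s outcome=F: state=CLOSED
  event#14 t=35s outcome=S: state=CLOSED
  event#15 t=38s outcome=S: state=CLOSED
  event#16 t=40s outcome=F: state=CLOSED
  event#17 t=43s outcome=F: state=CLOSED
  event#18 t=45s outcome=S: state=CLOSED

Answer: CCOOOOCCCCCCCCCCCC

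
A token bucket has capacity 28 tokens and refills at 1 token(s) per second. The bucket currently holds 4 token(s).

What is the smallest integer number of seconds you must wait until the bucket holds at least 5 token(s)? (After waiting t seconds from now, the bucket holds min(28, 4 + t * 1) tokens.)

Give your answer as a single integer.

Need 4 + t * 1 >= 5, so t >= 1/1.
Smallest integer t = ceil(1/1) = 1.

Answer: 1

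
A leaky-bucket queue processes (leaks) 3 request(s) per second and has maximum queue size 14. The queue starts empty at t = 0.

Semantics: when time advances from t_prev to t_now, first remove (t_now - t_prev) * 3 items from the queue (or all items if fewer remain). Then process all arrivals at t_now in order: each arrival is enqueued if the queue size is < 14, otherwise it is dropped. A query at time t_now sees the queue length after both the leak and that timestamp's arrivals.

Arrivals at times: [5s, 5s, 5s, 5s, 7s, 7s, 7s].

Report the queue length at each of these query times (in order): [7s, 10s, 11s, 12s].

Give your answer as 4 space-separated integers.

Answer: 3 0 0 0

Derivation:
Queue lengths at query times:
  query t=7s: backlog = 3
  query t=10s: backlog = 0
  query t=11s: backlog = 0
  query t=12s: backlog = 0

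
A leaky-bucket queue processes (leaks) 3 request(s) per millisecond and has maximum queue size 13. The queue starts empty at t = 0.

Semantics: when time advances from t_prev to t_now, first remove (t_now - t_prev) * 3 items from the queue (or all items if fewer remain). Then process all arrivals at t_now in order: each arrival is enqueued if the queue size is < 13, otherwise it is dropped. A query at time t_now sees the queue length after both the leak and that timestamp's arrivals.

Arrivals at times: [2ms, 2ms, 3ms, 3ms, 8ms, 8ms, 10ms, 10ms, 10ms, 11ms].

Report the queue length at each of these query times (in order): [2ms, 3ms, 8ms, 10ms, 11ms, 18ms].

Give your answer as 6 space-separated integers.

Answer: 2 2 2 3 1 0

Derivation:
Queue lengths at query times:
  query t=2ms: backlog = 2
  query t=3ms: backlog = 2
  query t=8ms: backlog = 2
  query t=10ms: backlog = 3
  query t=11ms: backlog = 1
  query t=18ms: backlog = 0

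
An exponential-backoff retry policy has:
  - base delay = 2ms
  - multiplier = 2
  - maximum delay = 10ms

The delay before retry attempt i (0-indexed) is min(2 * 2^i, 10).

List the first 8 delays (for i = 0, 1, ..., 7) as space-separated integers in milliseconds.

Answer: 2 4 8 10 10 10 10 10

Derivation:
Computing each delay:
  i=0: min(2*2^0, 10) = 2
  i=1: min(2*2^1, 10) = 4
  i=2: min(2*2^2, 10) = 8
  i=3: min(2*2^3, 10) = 10
  i=4: min(2*2^4, 10) = 10
  i=5: min(2*2^5, 10) = 10
  i=6: min(2*2^6, 10) = 10
  i=7: min(2*2^7, 10) = 10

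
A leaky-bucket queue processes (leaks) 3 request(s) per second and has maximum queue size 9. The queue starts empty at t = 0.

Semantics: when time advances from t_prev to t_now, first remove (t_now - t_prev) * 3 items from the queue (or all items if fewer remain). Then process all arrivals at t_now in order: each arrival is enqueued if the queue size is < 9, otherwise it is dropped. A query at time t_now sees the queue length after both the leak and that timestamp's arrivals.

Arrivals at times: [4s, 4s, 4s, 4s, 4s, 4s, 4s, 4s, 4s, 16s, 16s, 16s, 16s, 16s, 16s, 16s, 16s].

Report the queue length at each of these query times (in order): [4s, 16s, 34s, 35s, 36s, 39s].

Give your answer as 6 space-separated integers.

Queue lengths at query times:
  query t=4s: backlog = 9
  query t=16s: backlog = 8
  query t=34s: backlog = 0
  query t=35s: backlog = 0
  query t=36s: backlog = 0
  query t=39s: backlog = 0

Answer: 9 8 0 0 0 0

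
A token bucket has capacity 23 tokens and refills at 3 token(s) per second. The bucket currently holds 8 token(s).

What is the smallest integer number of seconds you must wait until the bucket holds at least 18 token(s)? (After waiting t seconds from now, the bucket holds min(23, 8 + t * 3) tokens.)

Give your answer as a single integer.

Need 8 + t * 3 >= 18, so t >= 10/3.
Smallest integer t = ceil(10/3) = 4.

Answer: 4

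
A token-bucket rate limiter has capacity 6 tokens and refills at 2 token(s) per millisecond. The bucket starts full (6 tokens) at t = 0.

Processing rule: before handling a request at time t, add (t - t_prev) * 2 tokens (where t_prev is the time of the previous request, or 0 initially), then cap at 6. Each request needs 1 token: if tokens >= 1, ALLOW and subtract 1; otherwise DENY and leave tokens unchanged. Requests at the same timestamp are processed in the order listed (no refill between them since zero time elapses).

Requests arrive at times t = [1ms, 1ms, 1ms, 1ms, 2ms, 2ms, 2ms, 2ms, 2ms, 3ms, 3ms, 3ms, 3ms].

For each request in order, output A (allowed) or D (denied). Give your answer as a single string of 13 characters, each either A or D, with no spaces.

Simulating step by step:
  req#1 t=1ms: ALLOW
  req#2 t=1ms: ALLOW
  req#3 t=1ms: ALLOW
  req#4 t=1ms: ALLOW
  req#5 t=2ms: ALLOW
  req#6 t=2ms: ALLOW
  req#7 t=2ms: ALLOW
  req#8 t=2ms: ALLOW
  req#9 t=2ms: DENY
  req#10 t=3ms: ALLOW
  req#11 t=3ms: ALLOW
  req#12 t=3ms: DENY
  req#13 t=3ms: DENY

Answer: AAAAAAAADAADD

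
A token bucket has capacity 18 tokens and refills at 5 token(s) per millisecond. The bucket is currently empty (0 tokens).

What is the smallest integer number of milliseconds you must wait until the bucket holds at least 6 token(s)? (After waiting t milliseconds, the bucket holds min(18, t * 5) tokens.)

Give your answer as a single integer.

Need t * 5 >= 6, so t >= 6/5.
Smallest integer t = ceil(6/5) = 2.

Answer: 2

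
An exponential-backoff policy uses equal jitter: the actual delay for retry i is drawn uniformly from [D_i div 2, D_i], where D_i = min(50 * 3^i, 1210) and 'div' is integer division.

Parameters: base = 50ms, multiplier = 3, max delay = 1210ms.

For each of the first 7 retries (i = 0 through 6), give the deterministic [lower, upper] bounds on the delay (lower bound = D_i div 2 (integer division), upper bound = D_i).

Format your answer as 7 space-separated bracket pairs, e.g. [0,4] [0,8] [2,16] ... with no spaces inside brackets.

Answer: [25,50] [75,150] [225,450] [605,1210] [605,1210] [605,1210] [605,1210]

Derivation:
Computing bounds per retry:
  i=0: D_i=min(50*3^0,1210)=50, bounds=[25,50]
  i=1: D_i=min(50*3^1,1210)=150, bounds=[75,150]
  i=2: D_i=min(50*3^2,1210)=450, bounds=[225,450]
  i=3: D_i=min(50*3^3,1210)=1210, bounds=[605,1210]
  i=4: D_i=min(50*3^4,1210)=1210, bounds=[605,1210]
  i=5: D_i=min(50*3^5,1210)=1210, bounds=[605,1210]
  i=6: D_i=min(50*3^6,1210)=1210, bounds=[605,1210]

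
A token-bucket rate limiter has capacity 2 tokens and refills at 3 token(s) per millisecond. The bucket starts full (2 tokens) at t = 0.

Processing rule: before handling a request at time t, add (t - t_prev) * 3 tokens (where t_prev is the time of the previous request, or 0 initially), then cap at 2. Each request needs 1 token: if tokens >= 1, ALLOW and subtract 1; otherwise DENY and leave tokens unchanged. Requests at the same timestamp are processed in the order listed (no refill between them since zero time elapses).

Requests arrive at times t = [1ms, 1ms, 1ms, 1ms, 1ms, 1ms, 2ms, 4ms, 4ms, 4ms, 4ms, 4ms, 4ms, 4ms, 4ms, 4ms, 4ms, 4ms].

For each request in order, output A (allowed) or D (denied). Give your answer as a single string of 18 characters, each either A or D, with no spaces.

Simulating step by step:
  req#1 t=1ms: ALLOW
  req#2 t=1ms: ALLOW
  req#3 t=1ms: DENY
  req#4 t=1ms: DENY
  req#5 t=1ms: DENY
  req#6 t=1ms: DENY
  req#7 t=2ms: ALLOW
  req#8 t=4ms: ALLOW
  req#9 t=4ms: ALLOW
  req#10 t=4ms: DENY
  req#11 t=4ms: DENY
  req#12 t=4ms: DENY
  req#13 t=4ms: DENY
  req#14 t=4ms: DENY
  req#15 t=4ms: DENY
  req#16 t=4ms: DENY
  req#17 t=4ms: DENY
  req#18 t=4ms: DENY

Answer: AADDDDAAADDDDDDDDD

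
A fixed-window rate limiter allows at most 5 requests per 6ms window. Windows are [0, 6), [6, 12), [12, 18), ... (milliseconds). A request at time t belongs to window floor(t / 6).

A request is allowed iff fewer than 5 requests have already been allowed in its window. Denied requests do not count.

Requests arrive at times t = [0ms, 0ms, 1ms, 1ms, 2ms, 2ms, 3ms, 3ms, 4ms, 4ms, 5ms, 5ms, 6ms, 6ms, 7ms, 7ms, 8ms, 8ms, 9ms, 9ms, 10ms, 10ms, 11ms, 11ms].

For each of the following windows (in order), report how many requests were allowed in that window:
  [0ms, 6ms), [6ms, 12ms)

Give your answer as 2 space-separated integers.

Processing requests:
  req#1 t=0ms (window 0): ALLOW
  req#2 t=0ms (window 0): ALLOW
  req#3 t=1ms (window 0): ALLOW
  req#4 t=1ms (window 0): ALLOW
  req#5 t=2ms (window 0): ALLOW
  req#6 t=2ms (window 0): DENY
  req#7 t=3ms (window 0): DENY
  req#8 t=3ms (window 0): DENY
  req#9 t=4ms (window 0): DENY
  req#10 t=4ms (window 0): DENY
  req#11 t=5ms (window 0): DENY
  req#12 t=5ms (window 0): DENY
  req#13 t=6ms (window 1): ALLOW
  req#14 t=6ms (window 1): ALLOW
  req#15 t=7ms (window 1): ALLOW
  req#16 t=7ms (window 1): ALLOW
  req#17 t=8ms (window 1): ALLOW
  req#18 t=8ms (window 1): DENY
  req#19 t=9ms (window 1): DENY
  req#20 t=9ms (window 1): DENY
  req#21 t=10ms (window 1): DENY
  req#22 t=10ms (window 1): DENY
  req#23 t=11ms (window 1): DENY
  req#24 t=11ms (window 1): DENY

Allowed counts by window: 5 5

Answer: 5 5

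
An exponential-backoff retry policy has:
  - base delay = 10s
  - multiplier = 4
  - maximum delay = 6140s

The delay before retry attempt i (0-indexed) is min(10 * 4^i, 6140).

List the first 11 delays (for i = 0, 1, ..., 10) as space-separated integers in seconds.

Answer: 10 40 160 640 2560 6140 6140 6140 6140 6140 6140

Derivation:
Computing each delay:
  i=0: min(10*4^0, 6140) = 10
  i=1: min(10*4^1, 6140) = 40
  i=2: min(10*4^2, 6140) = 160
  i=3: min(10*4^3, 6140) = 640
  i=4: min(10*4^4, 6140) = 2560
  i=5: min(10*4^5, 6140) = 6140
  i=6: min(10*4^6, 6140) = 6140
  i=7: min(10*4^7, 6140) = 6140
  i=8: min(10*4^8, 6140) = 6140
  i=9: min(10*4^9, 6140) = 6140
  i=10: min(10*4^10, 6140) = 6140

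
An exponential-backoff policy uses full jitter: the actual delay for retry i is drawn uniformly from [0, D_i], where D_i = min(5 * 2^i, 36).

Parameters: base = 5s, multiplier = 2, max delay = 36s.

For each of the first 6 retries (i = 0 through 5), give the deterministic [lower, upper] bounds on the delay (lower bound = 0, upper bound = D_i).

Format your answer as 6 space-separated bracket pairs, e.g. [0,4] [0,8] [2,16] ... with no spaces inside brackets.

Answer: [0,5] [0,10] [0,20] [0,36] [0,36] [0,36]

Derivation:
Computing bounds per retry:
  i=0: D_i=min(5*2^0,36)=5, bounds=[0,5]
  i=1: D_i=min(5*2^1,36)=10, bounds=[0,10]
  i=2: D_i=min(5*2^2,36)=20, bounds=[0,20]
  i=3: D_i=min(5*2^3,36)=36, bounds=[0,36]
  i=4: D_i=min(5*2^4,36)=36, bounds=[0,36]
  i=5: D_i=min(5*2^5,36)=36, bounds=[0,36]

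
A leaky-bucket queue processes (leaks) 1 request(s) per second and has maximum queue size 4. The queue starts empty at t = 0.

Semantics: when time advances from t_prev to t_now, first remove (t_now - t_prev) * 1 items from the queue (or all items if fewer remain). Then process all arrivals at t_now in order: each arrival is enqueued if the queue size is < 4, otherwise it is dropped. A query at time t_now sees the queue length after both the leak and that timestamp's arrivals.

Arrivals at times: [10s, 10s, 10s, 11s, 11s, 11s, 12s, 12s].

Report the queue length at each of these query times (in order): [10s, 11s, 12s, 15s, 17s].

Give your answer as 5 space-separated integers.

Queue lengths at query times:
  query t=10s: backlog = 3
  query t=11s: backlog = 4
  query t=12s: backlog = 4
  query t=15s: backlog = 1
  query t=17s: backlog = 0

Answer: 3 4 4 1 0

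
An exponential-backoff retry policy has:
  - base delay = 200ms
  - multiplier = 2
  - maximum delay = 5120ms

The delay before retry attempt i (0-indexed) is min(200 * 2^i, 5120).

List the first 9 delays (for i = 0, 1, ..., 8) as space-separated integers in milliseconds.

Answer: 200 400 800 1600 3200 5120 5120 5120 5120

Derivation:
Computing each delay:
  i=0: min(200*2^0, 5120) = 200
  i=1: min(200*2^1, 5120) = 400
  i=2: min(200*2^2, 5120) = 800
  i=3: min(200*2^3, 5120) = 1600
  i=4: min(200*2^4, 5120) = 3200
  i=5: min(200*2^5, 5120) = 5120
  i=6: min(200*2^6, 5120) = 5120
  i=7: min(200*2^7, 5120) = 5120
  i=8: min(200*2^8, 5120) = 5120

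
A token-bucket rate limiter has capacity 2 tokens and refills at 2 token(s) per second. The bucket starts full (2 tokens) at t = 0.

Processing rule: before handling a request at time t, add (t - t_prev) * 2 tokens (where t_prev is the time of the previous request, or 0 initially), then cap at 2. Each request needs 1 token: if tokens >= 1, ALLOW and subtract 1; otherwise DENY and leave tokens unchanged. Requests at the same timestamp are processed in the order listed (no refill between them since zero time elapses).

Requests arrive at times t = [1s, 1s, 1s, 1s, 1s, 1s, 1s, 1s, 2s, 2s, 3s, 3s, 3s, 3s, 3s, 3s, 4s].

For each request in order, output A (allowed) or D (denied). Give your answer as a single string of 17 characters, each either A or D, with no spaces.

Simulating step by step:
  req#1 t=1s: ALLOW
  req#2 t=1s: ALLOW
  req#3 t=1s: DENY
  req#4 t=1s: DENY
  req#5 t=1s: DENY
  req#6 t=1s: DENY
  req#7 t=1s: DENY
  req#8 t=1s: DENY
  req#9 t=2s: ALLOW
  req#10 t=2s: ALLOW
  req#11 t=3s: ALLOW
  req#12 t=3s: ALLOW
  req#13 t=3s: DENY
  req#14 t=3s: DENY
  req#15 t=3s: DENY
  req#16 t=3s: DENY
  req#17 t=4s: ALLOW

Answer: AADDDDDDAAAADDDDA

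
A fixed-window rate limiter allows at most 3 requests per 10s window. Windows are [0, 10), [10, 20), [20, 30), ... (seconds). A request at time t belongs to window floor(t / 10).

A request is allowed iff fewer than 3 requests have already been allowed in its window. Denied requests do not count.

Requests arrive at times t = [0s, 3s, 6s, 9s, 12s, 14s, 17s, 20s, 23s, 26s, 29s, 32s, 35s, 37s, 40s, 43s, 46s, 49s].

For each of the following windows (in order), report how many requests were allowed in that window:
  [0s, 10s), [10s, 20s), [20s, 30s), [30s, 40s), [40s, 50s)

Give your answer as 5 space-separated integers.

Answer: 3 3 3 3 3

Derivation:
Processing requests:
  req#1 t=0s (window 0): ALLOW
  req#2 t=3s (window 0): ALLOW
  req#3 t=6s (window 0): ALLOW
  req#4 t=9s (window 0): DENY
  req#5 t=12s (window 1): ALLOW
  req#6 t=14s (window 1): ALLOW
  req#7 t=17s (window 1): ALLOW
  req#8 t=20s (window 2): ALLOW
  req#9 t=23s (window 2): ALLOW
  req#10 t=26s (window 2): ALLOW
  req#11 t=29s (window 2): DENY
  req#12 t=32s (window 3): ALLOW
  req#13 t=35s (window 3): ALLOW
  req#14 t=37s (window 3): ALLOW
  req#15 t=40s (window 4): ALLOW
  req#16 t=43s (window 4): ALLOW
  req#17 t=46s (window 4): ALLOW
  req#18 t=49s (window 4): DENY

Allowed counts by window: 3 3 3 3 3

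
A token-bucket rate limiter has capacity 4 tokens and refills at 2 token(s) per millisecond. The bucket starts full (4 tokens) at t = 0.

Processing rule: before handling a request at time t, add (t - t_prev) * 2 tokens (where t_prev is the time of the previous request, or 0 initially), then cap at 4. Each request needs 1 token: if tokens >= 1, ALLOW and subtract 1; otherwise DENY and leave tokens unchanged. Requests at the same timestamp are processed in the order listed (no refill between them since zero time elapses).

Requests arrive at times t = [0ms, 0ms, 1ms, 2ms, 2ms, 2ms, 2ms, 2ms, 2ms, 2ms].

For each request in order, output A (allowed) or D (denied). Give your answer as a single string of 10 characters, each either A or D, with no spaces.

Simulating step by step:
  req#1 t=0ms: ALLOW
  req#2 t=0ms: ALLOW
  req#3 t=1ms: ALLOW
  req#4 t=2ms: ALLOW
  req#5 t=2ms: ALLOW
  req#6 t=2ms: ALLOW
  req#7 t=2ms: ALLOW
  req#8 t=2ms: DENY
  req#9 t=2ms: DENY
  req#10 t=2ms: DENY

Answer: AAAAAAADDD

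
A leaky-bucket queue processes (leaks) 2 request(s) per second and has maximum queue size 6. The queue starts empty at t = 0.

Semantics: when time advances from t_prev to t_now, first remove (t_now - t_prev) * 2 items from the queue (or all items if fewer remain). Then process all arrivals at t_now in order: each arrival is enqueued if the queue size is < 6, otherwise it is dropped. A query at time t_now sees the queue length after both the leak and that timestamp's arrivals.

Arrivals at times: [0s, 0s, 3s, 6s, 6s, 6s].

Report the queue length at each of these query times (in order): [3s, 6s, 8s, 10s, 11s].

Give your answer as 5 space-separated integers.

Queue lengths at query times:
  query t=3s: backlog = 1
  query t=6s: backlog = 3
  query t=8s: backlog = 0
  query t=10s: backlog = 0
  query t=11s: backlog = 0

Answer: 1 3 0 0 0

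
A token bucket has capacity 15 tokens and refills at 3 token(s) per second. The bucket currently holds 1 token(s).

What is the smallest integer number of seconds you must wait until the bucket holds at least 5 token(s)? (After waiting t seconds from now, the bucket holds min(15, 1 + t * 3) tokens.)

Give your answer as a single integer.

Need 1 + t * 3 >= 5, so t >= 4/3.
Smallest integer t = ceil(4/3) = 2.

Answer: 2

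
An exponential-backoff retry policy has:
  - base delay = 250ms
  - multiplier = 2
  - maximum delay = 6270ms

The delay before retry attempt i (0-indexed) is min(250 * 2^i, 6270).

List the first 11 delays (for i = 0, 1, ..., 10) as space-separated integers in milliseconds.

Answer: 250 500 1000 2000 4000 6270 6270 6270 6270 6270 6270

Derivation:
Computing each delay:
  i=0: min(250*2^0, 6270) = 250
  i=1: min(250*2^1, 6270) = 500
  i=2: min(250*2^2, 6270) = 1000
  i=3: min(250*2^3, 6270) = 2000
  i=4: min(250*2^4, 6270) = 4000
  i=5: min(250*2^5, 6270) = 6270
  i=6: min(250*2^6, 6270) = 6270
  i=7: min(250*2^7, 6270) = 6270
  i=8: min(250*2^8, 6270) = 6270
  i=9: min(250*2^9, 6270) = 6270
  i=10: min(250*2^10, 6270) = 6270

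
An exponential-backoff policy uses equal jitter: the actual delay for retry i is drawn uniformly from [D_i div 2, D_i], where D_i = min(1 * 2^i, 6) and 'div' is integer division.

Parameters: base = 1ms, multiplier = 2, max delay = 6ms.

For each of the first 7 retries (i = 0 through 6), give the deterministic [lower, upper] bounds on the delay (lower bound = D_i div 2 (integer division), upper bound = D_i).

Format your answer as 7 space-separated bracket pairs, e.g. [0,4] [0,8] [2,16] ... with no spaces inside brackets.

Answer: [0,1] [1,2] [2,4] [3,6] [3,6] [3,6] [3,6]

Derivation:
Computing bounds per retry:
  i=0: D_i=min(1*2^0,6)=1, bounds=[0,1]
  i=1: D_i=min(1*2^1,6)=2, bounds=[1,2]
  i=2: D_i=min(1*2^2,6)=4, bounds=[2,4]
  i=3: D_i=min(1*2^3,6)=6, bounds=[3,6]
  i=4: D_i=min(1*2^4,6)=6, bounds=[3,6]
  i=5: D_i=min(1*2^5,6)=6, bounds=[3,6]
  i=6: D_i=min(1*2^6,6)=6, bounds=[3,6]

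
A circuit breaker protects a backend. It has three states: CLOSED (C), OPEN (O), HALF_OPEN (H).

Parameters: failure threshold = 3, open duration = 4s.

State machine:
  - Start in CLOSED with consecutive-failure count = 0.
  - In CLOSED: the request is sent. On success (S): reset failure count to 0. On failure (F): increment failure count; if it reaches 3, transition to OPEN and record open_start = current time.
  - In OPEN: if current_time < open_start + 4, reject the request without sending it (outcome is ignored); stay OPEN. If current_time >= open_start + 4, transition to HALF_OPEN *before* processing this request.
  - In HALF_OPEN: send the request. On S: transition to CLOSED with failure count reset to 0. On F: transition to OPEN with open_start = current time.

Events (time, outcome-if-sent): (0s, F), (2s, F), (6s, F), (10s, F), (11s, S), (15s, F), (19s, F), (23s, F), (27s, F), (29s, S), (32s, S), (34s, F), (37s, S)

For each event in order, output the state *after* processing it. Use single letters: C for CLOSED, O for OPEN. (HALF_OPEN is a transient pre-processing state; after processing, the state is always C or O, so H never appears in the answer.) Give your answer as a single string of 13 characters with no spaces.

State after each event:
  event#1 t=0s outcome=F: state=CLOSED
  event#2 t=2s outcome=F: state=CLOSED
  event#3 t=6s outcome=F: state=OPEN
  event#4 t=10s outcome=F: state=OPEN
  event#5 t=11s outcome=S: state=OPEN
  event#6 t=15s outcome=F: state=OPEN
  event#7 t=19s outcome=F: state=OPEN
  event#8 t=23s outcome=F: state=OPEN
  event#9 t=27s outcome=F: state=OPEN
  event#10 t=29s outcome=S: state=OPEN
  event#11 t=32s outcome=S: state=CLOSED
  event#12 t=34s outcome=F: state=CLOSED
  event#13 t=37s outcome=S: state=CLOSED

Answer: CCOOOOOOOOCCC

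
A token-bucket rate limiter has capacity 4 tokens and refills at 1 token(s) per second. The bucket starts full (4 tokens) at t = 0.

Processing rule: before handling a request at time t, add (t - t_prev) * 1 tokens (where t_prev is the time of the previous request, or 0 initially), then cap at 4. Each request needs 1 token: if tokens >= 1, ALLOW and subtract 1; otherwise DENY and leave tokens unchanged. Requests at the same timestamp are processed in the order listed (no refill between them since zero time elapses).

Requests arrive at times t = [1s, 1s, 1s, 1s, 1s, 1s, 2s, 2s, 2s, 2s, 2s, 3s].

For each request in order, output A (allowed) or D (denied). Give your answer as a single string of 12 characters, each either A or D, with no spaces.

Answer: AAAADDADDDDA

Derivation:
Simulating step by step:
  req#1 t=1s: ALLOW
  req#2 t=1s: ALLOW
  req#3 t=1s: ALLOW
  req#4 t=1s: ALLOW
  req#5 t=1s: DENY
  req#6 t=1s: DENY
  req#7 t=2s: ALLOW
  req#8 t=2s: DENY
  req#9 t=2s: DENY
  req#10 t=2s: DENY
  req#11 t=2s: DENY
  req#12 t=3s: ALLOW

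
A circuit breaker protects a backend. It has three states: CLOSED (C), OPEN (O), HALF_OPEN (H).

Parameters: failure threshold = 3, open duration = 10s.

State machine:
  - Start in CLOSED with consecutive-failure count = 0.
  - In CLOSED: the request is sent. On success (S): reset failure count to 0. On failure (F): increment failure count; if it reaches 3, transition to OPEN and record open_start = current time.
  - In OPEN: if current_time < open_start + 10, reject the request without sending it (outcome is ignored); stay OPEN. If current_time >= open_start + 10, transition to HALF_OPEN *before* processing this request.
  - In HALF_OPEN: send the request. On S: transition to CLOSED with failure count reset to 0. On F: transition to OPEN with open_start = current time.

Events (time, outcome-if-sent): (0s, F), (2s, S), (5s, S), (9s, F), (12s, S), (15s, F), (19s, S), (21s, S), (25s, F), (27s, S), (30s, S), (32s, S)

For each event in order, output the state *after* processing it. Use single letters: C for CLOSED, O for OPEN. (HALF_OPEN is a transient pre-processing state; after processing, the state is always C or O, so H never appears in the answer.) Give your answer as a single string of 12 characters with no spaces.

State after each event:
  event#1 t=0s outcome=F: state=CLOSED
  event#2 t=2s outcome=S: state=CLOSED
  event#3 t=5s outcome=S: state=CLOSED
  event#4 t=9s outcome=F: state=CLOSED
  event#5 t=12s outcome=S: state=CLOSED
  event#6 t=15s outcome=F: state=CLOSED
  event#7 t=19s outcome=S: state=CLOSED
  event#8 t=21s outcome=S: state=CLOSED
  event#9 t=25s outcome=F: state=CLOSED
  event#10 t=27s outcome=S: state=CLOSED
  event#11 t=30s outcome=S: state=CLOSED
  event#12 t=32s outcome=S: state=CLOSED

Answer: CCCCCCCCCCCC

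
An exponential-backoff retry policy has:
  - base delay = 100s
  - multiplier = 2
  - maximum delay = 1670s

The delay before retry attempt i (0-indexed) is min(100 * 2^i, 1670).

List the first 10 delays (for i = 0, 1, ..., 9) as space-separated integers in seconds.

Computing each delay:
  i=0: min(100*2^0, 1670) = 100
  i=1: min(100*2^1, 1670) = 200
  i=2: min(100*2^2, 1670) = 400
  i=3: min(100*2^3, 1670) = 800
  i=4: min(100*2^4, 1670) = 1600
  i=5: min(100*2^5, 1670) = 1670
  i=6: min(100*2^6, 1670) = 1670
  i=7: min(100*2^7, 1670) = 1670
  i=8: min(100*2^8, 1670) = 1670
  i=9: min(100*2^9, 1670) = 1670

Answer: 100 200 400 800 1600 1670 1670 1670 1670 1670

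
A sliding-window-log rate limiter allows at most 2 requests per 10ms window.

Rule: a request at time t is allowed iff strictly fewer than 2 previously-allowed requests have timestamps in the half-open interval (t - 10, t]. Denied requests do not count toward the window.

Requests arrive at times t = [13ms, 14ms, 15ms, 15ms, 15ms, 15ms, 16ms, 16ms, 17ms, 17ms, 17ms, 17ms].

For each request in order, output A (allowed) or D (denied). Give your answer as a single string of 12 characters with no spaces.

Tracking allowed requests in the window:
  req#1 t=13ms: ALLOW
  req#2 t=14ms: ALLOW
  req#3 t=15ms: DENY
  req#4 t=15ms: DENY
  req#5 t=15ms: DENY
  req#6 t=15ms: DENY
  req#7 t=16ms: DENY
  req#8 t=16ms: DENY
  req#9 t=17ms: DENY
  req#10 t=17ms: DENY
  req#11 t=17ms: DENY
  req#12 t=17ms: DENY

Answer: AADDDDDDDDDD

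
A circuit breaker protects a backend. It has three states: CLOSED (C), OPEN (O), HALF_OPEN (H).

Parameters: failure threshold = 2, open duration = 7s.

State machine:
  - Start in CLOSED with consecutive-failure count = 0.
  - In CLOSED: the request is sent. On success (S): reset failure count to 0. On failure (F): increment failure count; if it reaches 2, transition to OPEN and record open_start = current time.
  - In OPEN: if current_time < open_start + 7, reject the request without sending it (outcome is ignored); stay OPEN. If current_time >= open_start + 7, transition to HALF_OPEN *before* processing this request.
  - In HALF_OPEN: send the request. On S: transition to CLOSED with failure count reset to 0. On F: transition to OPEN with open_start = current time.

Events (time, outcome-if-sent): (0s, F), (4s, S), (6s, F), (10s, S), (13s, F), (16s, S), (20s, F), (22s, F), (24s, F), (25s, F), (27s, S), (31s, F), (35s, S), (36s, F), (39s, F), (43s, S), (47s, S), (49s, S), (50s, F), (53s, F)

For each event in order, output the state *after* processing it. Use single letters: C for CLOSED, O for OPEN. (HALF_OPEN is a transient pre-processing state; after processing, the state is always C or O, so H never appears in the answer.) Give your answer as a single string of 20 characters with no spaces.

State after each event:
  event#1 t=0s outcome=F: state=CLOSED
  event#2 t=4s outcome=S: state=CLOSED
  event#3 t=6s outcome=F: state=CLOSED
  event#4 t=10s outcome=S: state=CLOSED
  event#5 t=13s outcome=F: state=CLOSED
  event#6 t=16s outcome=S: state=CLOSED
  event#7 t=20s outcome=F: state=CLOSED
  event#8 t=22s outcome=F: state=OPEN
  event#9 t=24s outcome=F: state=OPEN
  event#10 t=25s outcome=F: state=OPEN
  event#11 t=27s outcome=S: state=OPEN
  event#12 t=31s outcome=F: state=OPEN
  event#13 t=35s outcome=S: state=OPEN
  event#14 t=36s outcome=F: state=OPEN
  event#15 t=39s outcome=F: state=OPEN
  event#16 t=43s outcome=S: state=OPEN
  event#17 t=47s outcome=S: state=CLOSED
  event#18 t=49s outcome=S: state=CLOSED
  event#19 t=50s outcome=F: state=CLOSED
  event#20 t=53s outcome=F: state=OPEN

Answer: CCCCCCCOOOOOOOOOCCCO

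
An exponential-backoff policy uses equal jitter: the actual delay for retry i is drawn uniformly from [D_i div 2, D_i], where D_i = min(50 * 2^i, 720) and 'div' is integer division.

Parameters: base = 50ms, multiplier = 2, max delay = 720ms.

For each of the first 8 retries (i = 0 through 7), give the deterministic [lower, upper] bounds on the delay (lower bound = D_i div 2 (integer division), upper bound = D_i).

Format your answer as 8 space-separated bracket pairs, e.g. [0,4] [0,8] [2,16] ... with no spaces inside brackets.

Answer: [25,50] [50,100] [100,200] [200,400] [360,720] [360,720] [360,720] [360,720]

Derivation:
Computing bounds per retry:
  i=0: D_i=min(50*2^0,720)=50, bounds=[25,50]
  i=1: D_i=min(50*2^1,720)=100, bounds=[50,100]
  i=2: D_i=min(50*2^2,720)=200, bounds=[100,200]
  i=3: D_i=min(50*2^3,720)=400, bounds=[200,400]
  i=4: D_i=min(50*2^4,720)=720, bounds=[360,720]
  i=5: D_i=min(50*2^5,720)=720, bounds=[360,720]
  i=6: D_i=min(50*2^6,720)=720, bounds=[360,720]
  i=7: D_i=min(50*2^7,720)=720, bounds=[360,720]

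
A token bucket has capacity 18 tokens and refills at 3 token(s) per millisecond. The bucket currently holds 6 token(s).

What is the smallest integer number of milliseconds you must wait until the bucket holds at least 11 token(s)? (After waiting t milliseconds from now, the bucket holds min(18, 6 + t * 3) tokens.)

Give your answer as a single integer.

Answer: 2

Derivation:
Need 6 + t * 3 >= 11, so t >= 5/3.
Smallest integer t = ceil(5/3) = 2.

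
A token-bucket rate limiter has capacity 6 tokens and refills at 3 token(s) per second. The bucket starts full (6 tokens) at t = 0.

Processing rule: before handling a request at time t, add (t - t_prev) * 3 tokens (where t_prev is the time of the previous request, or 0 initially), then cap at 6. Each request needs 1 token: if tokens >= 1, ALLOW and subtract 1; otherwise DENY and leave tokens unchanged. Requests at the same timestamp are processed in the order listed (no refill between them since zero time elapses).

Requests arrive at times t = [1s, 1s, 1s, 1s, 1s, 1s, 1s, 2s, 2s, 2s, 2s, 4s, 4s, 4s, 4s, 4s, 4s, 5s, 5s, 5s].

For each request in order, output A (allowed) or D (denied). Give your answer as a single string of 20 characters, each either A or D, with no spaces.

Answer: AAAAAADAAADAAAAAAAAA

Derivation:
Simulating step by step:
  req#1 t=1s: ALLOW
  req#2 t=1s: ALLOW
  req#3 t=1s: ALLOW
  req#4 t=1s: ALLOW
  req#5 t=1s: ALLOW
  req#6 t=1s: ALLOW
  req#7 t=1s: DENY
  req#8 t=2s: ALLOW
  req#9 t=2s: ALLOW
  req#10 t=2s: ALLOW
  req#11 t=2s: DENY
  req#12 t=4s: ALLOW
  req#13 t=4s: ALLOW
  req#14 t=4s: ALLOW
  req#15 t=4s: ALLOW
  req#16 t=4s: ALLOW
  req#17 t=4s: ALLOW
  req#18 t=5s: ALLOW
  req#19 t=5s: ALLOW
  req#20 t=5s: ALLOW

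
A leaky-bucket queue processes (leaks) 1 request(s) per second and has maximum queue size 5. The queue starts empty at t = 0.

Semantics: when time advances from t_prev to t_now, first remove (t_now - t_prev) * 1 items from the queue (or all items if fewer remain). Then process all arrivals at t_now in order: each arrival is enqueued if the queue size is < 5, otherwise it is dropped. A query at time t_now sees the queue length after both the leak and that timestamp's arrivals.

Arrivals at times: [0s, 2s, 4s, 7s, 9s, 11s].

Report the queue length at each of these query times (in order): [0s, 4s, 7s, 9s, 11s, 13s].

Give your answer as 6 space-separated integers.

Queue lengths at query times:
  query t=0s: backlog = 1
  query t=4s: backlog = 1
  query t=7s: backlog = 1
  query t=9s: backlog = 1
  query t=11s: backlog = 1
  query t=13s: backlog = 0

Answer: 1 1 1 1 1 0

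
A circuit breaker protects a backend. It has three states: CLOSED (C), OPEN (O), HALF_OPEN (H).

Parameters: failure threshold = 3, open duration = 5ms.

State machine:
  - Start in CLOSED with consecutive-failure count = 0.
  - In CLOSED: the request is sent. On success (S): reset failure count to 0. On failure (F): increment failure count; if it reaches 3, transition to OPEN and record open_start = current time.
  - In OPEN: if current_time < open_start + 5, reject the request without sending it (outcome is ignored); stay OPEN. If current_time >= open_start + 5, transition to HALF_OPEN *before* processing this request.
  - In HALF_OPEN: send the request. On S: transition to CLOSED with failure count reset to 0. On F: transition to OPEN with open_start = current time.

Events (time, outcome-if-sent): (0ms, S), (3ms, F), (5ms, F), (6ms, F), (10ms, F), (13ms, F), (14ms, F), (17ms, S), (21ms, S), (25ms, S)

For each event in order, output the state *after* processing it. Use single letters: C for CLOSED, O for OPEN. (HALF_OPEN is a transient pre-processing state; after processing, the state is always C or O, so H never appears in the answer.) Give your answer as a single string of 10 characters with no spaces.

State after each event:
  event#1 t=0ms outcome=S: state=CLOSED
  event#2 t=3ms outcome=F: state=CLOSED
  event#3 t=5ms outcome=F: state=CLOSED
  event#4 t=6ms outcome=F: state=OPEN
  event#5 t=10ms outcome=F: state=OPEN
  event#6 t=13ms outcome=F: state=OPEN
  event#7 t=14ms outcome=F: state=OPEN
  event#8 t=17ms outcome=S: state=OPEN
  event#9 t=21ms outcome=S: state=CLOSED
  event#10 t=25ms outcome=S: state=CLOSED

Answer: CCCOOOOOCC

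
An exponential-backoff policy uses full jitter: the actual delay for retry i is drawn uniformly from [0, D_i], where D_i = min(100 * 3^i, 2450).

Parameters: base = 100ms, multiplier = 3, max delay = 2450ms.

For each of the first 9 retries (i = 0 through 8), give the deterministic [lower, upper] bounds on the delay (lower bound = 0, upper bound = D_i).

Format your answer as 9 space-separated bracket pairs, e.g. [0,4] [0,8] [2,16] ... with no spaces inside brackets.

Answer: [0,100] [0,300] [0,900] [0,2450] [0,2450] [0,2450] [0,2450] [0,2450] [0,2450]

Derivation:
Computing bounds per retry:
  i=0: D_i=min(100*3^0,2450)=100, bounds=[0,100]
  i=1: D_i=min(100*3^1,2450)=300, bounds=[0,300]
  i=2: D_i=min(100*3^2,2450)=900, bounds=[0,900]
  i=3: D_i=min(100*3^3,2450)=2450, bounds=[0,2450]
  i=4: D_i=min(100*3^4,2450)=2450, bounds=[0,2450]
  i=5: D_i=min(100*3^5,2450)=2450, bounds=[0,2450]
  i=6: D_i=min(100*3^6,2450)=2450, bounds=[0,2450]
  i=7: D_i=min(100*3^7,2450)=2450, bounds=[0,2450]
  i=8: D_i=min(100*3^8,2450)=2450, bounds=[0,2450]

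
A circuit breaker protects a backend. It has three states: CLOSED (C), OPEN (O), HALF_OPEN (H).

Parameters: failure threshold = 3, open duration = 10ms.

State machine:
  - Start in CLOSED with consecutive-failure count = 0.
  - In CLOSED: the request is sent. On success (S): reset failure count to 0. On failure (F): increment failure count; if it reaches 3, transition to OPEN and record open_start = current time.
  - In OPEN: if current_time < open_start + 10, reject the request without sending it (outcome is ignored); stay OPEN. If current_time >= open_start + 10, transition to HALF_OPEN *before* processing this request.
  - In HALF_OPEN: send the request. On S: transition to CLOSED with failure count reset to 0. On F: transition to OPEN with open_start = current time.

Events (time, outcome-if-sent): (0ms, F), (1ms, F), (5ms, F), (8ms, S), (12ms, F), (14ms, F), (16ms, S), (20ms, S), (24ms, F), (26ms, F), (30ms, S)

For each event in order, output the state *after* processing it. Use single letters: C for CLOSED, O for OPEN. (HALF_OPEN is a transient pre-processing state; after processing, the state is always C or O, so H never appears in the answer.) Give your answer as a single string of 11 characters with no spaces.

Answer: CCOOOOCCCCC

Derivation:
State after each event:
  event#1 t=0ms outcome=F: state=CLOSED
  event#2 t=1ms outcome=F: state=CLOSED
  event#3 t=5ms outcome=F: state=OPEN
  event#4 t=8ms outcome=S: state=OPEN
  event#5 t=12ms outcome=F: state=OPEN
  event#6 t=14ms outcome=F: state=OPEN
  event#7 t=16ms outcome=S: state=CLOSED
  event#8 t=20ms outcome=S: state=CLOSED
  event#9 t=24ms outcome=F: state=CLOSED
  event#10 t=26ms outcome=F: state=CLOSED
  event#11 t=30ms outcome=S: state=CLOSED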